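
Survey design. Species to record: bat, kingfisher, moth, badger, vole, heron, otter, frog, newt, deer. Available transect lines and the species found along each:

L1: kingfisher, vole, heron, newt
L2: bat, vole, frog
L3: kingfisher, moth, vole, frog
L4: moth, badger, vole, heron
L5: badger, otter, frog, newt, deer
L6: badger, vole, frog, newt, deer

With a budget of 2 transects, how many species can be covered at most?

8

Choosing L1, L5 covers {kingfisher, badger, vole, heron, otter, frog, newt, deer} — 8 species.
No choice of 2 transects does better; here bat, moth are left uncovered.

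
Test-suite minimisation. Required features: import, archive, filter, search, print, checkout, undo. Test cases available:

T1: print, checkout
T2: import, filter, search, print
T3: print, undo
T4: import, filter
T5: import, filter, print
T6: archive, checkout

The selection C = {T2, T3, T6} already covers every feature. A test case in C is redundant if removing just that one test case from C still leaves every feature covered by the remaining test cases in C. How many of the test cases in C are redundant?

0

Drop T2: import, filter, search uncovered — not redundant.
Drop T3: undo uncovered — not redundant.
Drop T6: archive, checkout uncovered — not redundant.
None of the test cases in C is redundant.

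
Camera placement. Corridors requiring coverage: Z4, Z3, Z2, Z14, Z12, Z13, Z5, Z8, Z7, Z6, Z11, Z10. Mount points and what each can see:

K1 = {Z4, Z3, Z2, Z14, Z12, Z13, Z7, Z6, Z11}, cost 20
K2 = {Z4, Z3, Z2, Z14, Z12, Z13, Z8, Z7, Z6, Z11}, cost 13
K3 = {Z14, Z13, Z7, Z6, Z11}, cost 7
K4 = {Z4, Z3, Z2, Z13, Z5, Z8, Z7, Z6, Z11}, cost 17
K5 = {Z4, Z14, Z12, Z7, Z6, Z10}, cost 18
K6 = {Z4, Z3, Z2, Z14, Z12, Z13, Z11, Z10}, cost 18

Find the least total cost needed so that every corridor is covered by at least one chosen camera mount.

K4, K5 cover every corridor at cost 17 + 18 = 35.
Any cover uses at least 2 camera mounts; among all covering selections none totals below 35.

35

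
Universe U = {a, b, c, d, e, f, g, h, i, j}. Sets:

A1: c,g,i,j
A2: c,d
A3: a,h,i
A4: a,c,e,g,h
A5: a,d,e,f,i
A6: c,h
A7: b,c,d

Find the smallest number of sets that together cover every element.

A1, A3, A5, A7 together cover {a, b, c, d, e, f, g, h, i, j} — every element.
No 3 of the 7 sets cover everything (all 35 triples fall short), so 4 is minimum.

4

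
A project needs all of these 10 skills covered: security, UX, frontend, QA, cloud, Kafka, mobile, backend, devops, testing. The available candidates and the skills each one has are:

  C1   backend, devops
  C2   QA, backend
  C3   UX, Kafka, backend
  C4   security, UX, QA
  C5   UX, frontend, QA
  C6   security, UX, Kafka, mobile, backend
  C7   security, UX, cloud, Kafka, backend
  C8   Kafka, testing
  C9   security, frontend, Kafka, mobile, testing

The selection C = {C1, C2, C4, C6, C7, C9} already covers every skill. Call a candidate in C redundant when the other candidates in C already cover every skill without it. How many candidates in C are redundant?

Drop C1: devops uncovered — not redundant.
Drop C2: the rest still cover every skill — redundant.
Drop C4: the rest still cover every skill — redundant.
Drop C6: the rest still cover every skill — redundant.
Drop C7: cloud uncovered — not redundant.
Drop C9: frontend, testing uncovered — not redundant.
3 redundant: C2, C4, C6.

3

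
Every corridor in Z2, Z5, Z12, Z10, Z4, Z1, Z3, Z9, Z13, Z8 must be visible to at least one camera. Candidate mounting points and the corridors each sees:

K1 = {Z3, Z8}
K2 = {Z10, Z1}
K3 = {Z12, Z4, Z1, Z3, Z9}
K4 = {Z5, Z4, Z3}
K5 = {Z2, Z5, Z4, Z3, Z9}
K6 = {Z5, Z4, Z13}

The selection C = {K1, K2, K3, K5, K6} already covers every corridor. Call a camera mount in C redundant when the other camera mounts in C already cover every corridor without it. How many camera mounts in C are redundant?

Drop K1: Z8 uncovered — not redundant.
Drop K2: Z10 uncovered — not redundant.
Drop K3: Z12 uncovered — not redundant.
Drop K5: Z2 uncovered — not redundant.
Drop K6: Z13 uncovered — not redundant.
None of the camera mounts in C is redundant.

0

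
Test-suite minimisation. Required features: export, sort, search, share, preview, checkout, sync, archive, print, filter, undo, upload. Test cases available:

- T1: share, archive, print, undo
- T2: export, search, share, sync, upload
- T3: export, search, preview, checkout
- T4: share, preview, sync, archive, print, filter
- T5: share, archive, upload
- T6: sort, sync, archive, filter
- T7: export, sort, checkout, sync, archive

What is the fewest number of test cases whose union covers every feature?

T1, T2, T3, T6 together cover {export, sort, search, share, preview, checkout, sync, archive, print, filter, undo, upload} — every feature.
No 3 of the 7 test cases cover everything (all 35 triples fall short), so 4 is minimum.

4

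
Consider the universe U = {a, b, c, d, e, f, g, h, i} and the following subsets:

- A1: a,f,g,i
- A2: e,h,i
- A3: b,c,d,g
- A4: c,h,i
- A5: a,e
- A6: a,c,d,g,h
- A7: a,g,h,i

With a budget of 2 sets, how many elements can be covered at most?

7

Choosing A1, A3 covers {a, b, c, d, f, g, i} — 7 elements.
No choice of 2 sets does better; here e, h are left uncovered.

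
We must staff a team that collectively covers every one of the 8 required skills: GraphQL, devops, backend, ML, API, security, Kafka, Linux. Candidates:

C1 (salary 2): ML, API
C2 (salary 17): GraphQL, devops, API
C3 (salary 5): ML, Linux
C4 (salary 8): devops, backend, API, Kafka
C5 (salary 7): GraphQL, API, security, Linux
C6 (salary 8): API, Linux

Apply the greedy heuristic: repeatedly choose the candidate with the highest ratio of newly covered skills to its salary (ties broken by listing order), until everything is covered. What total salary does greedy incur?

17

Pick 1: C1 adds 2 new (ML, API) at salary 2 (ratio 2/2).
Pick 2: C5 adds 3 new (GraphQL, security, Linux) at salary 7 (ratio 3/7).
Pick 3: C4 adds 3 new (devops, backend, Kafka) at salary 8 (ratio 3/8).
Greedy total salary: 2 + 7 + 8 = 17.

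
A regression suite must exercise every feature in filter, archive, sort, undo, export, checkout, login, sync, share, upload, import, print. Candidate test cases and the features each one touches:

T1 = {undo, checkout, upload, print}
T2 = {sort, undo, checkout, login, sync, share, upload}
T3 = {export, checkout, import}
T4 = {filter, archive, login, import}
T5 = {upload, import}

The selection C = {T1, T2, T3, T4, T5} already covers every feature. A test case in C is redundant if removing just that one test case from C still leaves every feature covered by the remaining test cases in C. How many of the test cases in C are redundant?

Drop T1: print uncovered — not redundant.
Drop T2: sort, sync, share uncovered — not redundant.
Drop T3: export uncovered — not redundant.
Drop T4: filter, archive uncovered — not redundant.
Drop T5: the rest still cover every feature — redundant.
1 redundant: T5.

1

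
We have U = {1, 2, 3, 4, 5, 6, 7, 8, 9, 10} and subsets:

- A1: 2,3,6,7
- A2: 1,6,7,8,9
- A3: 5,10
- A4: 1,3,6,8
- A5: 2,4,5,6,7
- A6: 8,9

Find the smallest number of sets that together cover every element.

4

A1, A2, A3, A5 together cover {1, 2, 3, 4, 5, 6, 7, 8, 9, 10} — every element.
No 3 of the 6 sets cover everything (all 20 triples fall short), so 4 is minimum.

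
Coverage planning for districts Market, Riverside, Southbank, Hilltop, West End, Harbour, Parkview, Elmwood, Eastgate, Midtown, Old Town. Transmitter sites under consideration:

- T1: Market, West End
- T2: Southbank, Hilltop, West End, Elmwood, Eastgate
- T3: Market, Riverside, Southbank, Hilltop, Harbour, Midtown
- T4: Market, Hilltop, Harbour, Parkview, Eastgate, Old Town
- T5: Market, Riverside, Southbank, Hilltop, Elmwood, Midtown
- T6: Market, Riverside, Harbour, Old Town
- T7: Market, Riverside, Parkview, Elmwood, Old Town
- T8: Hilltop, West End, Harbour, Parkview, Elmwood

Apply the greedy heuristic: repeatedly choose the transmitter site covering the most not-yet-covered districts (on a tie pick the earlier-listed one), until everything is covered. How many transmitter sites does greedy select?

Pick 1: T3 covers 6 new districts (Market, Riverside, Southbank, Hilltop, Harbour, Midtown).
Pick 2: T2 covers 3 new districts (West End, Elmwood, Eastgate).
Pick 3: T4 covers 2 new districts (Parkview, Old Town).
Greedy uses 3 transmitter sites.

3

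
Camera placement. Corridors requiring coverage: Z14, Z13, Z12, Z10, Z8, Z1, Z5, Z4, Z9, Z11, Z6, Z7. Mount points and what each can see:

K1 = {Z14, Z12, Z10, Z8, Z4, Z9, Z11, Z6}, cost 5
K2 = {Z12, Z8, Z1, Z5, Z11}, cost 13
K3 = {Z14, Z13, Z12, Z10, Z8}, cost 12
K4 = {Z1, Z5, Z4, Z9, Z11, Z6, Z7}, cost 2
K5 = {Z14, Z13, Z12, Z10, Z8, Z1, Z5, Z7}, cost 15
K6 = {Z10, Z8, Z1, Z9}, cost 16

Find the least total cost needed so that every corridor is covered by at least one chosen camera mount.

14

K3, K4 cover every corridor at cost 12 + 2 = 14.
Any cover uses at least 2 camera mounts; among all covering selections none totals below 14.
Greedy by coverage-per-cost would pick K4, K1, K3 for 19 — worse than the optimum 14.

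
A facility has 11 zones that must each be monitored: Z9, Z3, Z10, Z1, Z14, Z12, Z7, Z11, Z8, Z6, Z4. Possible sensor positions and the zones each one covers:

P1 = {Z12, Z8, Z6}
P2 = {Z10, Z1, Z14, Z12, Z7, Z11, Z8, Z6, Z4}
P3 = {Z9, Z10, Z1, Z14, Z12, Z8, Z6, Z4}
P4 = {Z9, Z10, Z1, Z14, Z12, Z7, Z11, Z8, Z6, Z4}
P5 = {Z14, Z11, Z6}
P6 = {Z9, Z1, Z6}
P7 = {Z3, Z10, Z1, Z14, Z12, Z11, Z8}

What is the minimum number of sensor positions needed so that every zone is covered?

2

P4, P7 together cover {Z9, Z3, Z10, Z1, Z14, Z12, Z7, Z11, Z8, Z6, Z4} — every zone.
No single sensor position contains all 11 zones, so 2 is optimal.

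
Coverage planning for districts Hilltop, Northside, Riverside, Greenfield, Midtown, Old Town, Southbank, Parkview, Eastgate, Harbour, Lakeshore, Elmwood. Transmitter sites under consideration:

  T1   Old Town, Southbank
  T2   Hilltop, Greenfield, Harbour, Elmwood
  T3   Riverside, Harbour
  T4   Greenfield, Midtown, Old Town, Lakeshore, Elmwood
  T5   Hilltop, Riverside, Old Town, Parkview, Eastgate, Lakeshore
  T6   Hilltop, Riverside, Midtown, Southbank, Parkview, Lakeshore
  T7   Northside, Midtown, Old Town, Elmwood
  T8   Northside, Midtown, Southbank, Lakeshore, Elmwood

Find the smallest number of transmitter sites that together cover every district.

3

T2, T5, T8 together cover {Hilltop, Northside, Riverside, Greenfield, Midtown, Old Town, Southbank, Parkview, Eastgate, Harbour, Lakeshore, Elmwood} — every district.
No 2 of the 8 transmitter sites cover everything (all 28 pairs fall short), so 3 is minimum.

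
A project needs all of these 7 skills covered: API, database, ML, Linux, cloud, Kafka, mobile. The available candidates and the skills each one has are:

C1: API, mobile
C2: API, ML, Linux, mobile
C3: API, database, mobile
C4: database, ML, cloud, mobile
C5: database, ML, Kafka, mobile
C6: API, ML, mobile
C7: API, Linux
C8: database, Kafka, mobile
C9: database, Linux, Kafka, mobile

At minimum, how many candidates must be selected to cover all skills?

3

C1, C4, C9 together cover {API, database, ML, Linux, cloud, Kafka, mobile} — every skill.
No 2 of the 9 candidates cover everything (all 36 pairs fall short), so 3 is minimum.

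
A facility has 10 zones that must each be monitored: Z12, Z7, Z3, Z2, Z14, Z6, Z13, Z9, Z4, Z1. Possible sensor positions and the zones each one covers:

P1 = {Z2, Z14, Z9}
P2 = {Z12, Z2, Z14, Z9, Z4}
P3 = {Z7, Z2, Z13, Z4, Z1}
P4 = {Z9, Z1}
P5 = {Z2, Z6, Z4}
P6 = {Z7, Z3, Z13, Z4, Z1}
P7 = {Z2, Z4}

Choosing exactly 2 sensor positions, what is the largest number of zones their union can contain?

9

Choosing P2, P6 covers {Z12, Z7, Z3, Z2, Z14, Z13, Z9, Z4, Z1} — 9 zones.
No choice of 2 sensor positions does better; here Z6 is left uncovered.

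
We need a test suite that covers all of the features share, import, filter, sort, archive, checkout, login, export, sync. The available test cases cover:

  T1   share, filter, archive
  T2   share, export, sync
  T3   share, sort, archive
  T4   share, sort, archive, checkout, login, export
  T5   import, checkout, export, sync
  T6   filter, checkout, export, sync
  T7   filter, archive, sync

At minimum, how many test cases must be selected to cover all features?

T1, T4, T5 together cover {share, import, filter, sort, archive, checkout, login, export, sync} — every feature.
No 2 of the 7 test cases cover everything (all 21 pairs fall short), so 3 is minimum.

3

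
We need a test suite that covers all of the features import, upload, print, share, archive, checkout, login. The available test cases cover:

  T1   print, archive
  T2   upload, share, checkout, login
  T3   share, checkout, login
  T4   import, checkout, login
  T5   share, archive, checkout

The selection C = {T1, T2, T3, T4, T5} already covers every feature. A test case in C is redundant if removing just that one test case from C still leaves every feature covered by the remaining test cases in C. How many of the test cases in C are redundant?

Drop T1: print uncovered — not redundant.
Drop T2: upload uncovered — not redundant.
Drop T3: the rest still cover every feature — redundant.
Drop T4: import uncovered — not redundant.
Drop T5: the rest still cover every feature — redundant.
2 redundant: T3, T5.

2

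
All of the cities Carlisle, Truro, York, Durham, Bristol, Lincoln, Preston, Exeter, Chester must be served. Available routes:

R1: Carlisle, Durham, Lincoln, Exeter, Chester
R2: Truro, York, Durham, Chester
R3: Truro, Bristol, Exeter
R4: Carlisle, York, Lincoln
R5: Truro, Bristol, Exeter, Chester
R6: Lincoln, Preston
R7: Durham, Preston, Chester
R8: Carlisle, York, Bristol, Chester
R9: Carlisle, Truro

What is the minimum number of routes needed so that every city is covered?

R3, R4, R7 together cover {Carlisle, Truro, York, Durham, Bristol, Lincoln, Preston, Exeter, Chester} — every city.
No 2 of the 9 routes cover everything (all 36 pairs fall short), so 3 is minimum.
Greedy (largest uncovered first) would take R1, R2, R3, R6 — 4 routes — but 3 suffice.

3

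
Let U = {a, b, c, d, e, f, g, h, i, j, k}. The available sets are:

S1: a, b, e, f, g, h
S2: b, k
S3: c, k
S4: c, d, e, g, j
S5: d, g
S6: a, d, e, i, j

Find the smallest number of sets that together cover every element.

3

S1, S3, S6 together cover {a, b, c, d, e, f, g, h, i, j, k} — every element.
No 2 of the 6 sets cover everything (all 15 pairs fall short), so 3 is minimum.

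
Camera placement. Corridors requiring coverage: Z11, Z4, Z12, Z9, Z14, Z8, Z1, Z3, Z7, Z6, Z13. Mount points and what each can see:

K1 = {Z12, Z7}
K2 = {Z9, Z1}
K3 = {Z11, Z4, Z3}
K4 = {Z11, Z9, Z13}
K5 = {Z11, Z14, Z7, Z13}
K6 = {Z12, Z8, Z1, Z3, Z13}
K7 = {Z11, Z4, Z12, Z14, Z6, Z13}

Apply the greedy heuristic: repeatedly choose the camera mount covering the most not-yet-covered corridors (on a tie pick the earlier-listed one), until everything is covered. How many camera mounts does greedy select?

4

Pick 1: K7 covers 6 new corridors (Z11, Z4, Z12, Z14, Z6, Z13).
Pick 2: K6 covers 3 new corridors (Z8, Z1, Z3).
Pick 3: K1 covers 1 new corridors (Z7).
Pick 4: K2 covers 1 new corridors (Z9).
Greedy uses 4 camera mounts.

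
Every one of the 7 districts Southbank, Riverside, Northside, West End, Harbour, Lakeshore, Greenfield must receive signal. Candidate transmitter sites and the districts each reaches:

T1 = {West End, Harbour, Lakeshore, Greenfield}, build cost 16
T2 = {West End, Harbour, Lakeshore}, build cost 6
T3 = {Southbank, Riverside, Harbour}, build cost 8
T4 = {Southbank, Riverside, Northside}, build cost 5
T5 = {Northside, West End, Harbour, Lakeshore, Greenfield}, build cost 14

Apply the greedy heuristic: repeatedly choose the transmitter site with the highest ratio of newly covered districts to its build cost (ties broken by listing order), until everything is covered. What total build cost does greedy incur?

Pick 1: T4 adds 3 new (Southbank, Riverside, Northside) at build cost 5 (ratio 3/5).
Pick 2: T2 adds 3 new (West End, Harbour, Lakeshore) at build cost 6 (ratio 3/6).
Pick 3: T5 adds 1 new (Greenfield) at build cost 14 (ratio 1/14).
Greedy total build cost: 5 + 6 + 14 = 25. (The true optimum is 19, so greedy overshoots here.)

25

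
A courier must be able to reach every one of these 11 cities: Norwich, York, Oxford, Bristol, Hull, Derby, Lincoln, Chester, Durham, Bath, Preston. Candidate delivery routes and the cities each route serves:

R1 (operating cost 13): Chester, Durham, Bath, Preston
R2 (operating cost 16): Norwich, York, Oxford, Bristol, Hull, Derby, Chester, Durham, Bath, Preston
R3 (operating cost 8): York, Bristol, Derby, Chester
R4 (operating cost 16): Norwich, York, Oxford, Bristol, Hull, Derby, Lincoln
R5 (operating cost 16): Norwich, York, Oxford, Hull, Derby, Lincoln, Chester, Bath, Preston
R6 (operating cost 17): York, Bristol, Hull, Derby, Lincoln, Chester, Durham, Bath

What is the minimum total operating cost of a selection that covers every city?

R1, R4 cover every city at operating cost 13 + 16 = 29.
Any cover uses at least 2 routes; among all covering selections none totals below 29.
Greedy by coverage-per-operating cost would pick R2, R4 for 32 — worse than the optimum 29.

29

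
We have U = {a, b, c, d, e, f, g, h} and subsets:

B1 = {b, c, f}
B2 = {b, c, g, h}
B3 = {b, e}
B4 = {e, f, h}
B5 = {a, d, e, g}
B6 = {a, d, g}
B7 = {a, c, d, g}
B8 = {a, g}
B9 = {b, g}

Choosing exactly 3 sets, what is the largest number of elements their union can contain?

Choosing B1, B2, B5 covers {a, b, c, d, e, f, g, h} — 8 elements.
That is all 8 elements.

8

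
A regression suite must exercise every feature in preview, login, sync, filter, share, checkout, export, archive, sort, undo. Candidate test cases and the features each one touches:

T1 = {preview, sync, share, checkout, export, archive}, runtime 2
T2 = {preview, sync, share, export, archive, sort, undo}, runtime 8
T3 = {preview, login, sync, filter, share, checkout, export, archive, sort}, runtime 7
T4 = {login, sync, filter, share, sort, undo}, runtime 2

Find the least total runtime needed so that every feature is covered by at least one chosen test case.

4

T1, T4 cover every feature at runtime 2 + 2 = 4.
Any cover uses at least 2 test cases; among all covering selections none totals below 4.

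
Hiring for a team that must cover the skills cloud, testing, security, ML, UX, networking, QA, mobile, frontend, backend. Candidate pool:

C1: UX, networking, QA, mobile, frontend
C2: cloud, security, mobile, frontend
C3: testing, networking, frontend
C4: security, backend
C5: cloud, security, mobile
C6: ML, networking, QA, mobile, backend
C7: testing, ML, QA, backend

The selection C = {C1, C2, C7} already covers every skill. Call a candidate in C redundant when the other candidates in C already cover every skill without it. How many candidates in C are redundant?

0

Drop C1: UX, networking uncovered — not redundant.
Drop C2: cloud, security uncovered — not redundant.
Drop C7: testing, ML, backend uncovered — not redundant.
None of the candidates in C is redundant.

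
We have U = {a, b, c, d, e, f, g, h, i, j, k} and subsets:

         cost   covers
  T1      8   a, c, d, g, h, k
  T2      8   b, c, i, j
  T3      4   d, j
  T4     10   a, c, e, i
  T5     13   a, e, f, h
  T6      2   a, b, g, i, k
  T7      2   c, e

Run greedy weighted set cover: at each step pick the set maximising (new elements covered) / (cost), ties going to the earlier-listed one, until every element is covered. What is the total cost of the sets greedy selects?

21

Pick 1: T6 adds 5 new (a, b, g, i, k) at cost 2 (ratio 5/2).
Pick 2: T7 adds 2 new (c, e) at cost 2 (ratio 2/2).
Pick 3: T3 adds 2 new (d, j) at cost 4 (ratio 2/4).
Pick 4: T5 adds 2 new (f, h) at cost 13 (ratio 2/13).
Greedy total cost: 2 + 2 + 4 + 13 = 21.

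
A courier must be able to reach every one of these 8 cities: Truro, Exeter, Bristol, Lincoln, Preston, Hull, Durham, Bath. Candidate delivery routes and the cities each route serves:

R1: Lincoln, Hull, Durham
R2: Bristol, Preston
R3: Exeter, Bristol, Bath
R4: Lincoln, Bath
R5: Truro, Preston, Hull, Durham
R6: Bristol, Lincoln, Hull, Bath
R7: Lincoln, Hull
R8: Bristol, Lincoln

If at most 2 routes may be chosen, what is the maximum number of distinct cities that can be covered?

7

Choosing R3, R5 covers {Truro, Exeter, Bristol, Preston, Hull, Durham, Bath} — 7 cities.
No choice of 2 routes does better; here Lincoln is left uncovered.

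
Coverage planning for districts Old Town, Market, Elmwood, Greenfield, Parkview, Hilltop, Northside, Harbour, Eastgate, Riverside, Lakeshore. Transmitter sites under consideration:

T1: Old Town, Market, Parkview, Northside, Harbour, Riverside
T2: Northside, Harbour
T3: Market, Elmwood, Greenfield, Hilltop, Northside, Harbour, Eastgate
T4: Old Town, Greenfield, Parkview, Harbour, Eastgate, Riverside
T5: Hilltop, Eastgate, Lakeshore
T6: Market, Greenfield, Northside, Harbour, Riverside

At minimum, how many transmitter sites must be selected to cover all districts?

T1, T3, T5 together cover {Old Town, Market, Elmwood, Greenfield, Parkview, Hilltop, Northside, Harbour, Eastgate, Riverside, Lakeshore} — every district.
No 2 of the 6 transmitter sites cover everything (all 15 pairs fall short), so 3 is minimum.

3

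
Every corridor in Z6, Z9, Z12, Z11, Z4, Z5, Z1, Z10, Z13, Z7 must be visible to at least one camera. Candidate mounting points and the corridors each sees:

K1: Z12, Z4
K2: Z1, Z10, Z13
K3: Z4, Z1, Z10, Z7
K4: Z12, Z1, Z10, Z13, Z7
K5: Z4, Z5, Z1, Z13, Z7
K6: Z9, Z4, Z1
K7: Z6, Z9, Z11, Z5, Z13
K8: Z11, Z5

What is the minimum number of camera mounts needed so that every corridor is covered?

3

K1, K3, K7 together cover {Z6, Z9, Z12, Z11, Z4, Z5, Z1, Z10, Z13, Z7} — every corridor.
No 2 of the 8 camera mounts cover everything (all 28 pairs fall short), so 3 is minimum.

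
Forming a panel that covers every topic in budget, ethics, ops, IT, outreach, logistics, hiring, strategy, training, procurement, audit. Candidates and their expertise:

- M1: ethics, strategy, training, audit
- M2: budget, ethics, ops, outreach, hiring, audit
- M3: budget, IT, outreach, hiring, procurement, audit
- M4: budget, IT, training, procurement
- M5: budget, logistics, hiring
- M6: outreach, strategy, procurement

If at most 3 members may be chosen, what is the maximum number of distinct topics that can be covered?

10

Choosing M1, M2, M3 covers {budget, ethics, ops, IT, outreach, hiring, strategy, training, procurement, audit} — 10 topics.
No choice of 3 members does better; here logistics is left uncovered.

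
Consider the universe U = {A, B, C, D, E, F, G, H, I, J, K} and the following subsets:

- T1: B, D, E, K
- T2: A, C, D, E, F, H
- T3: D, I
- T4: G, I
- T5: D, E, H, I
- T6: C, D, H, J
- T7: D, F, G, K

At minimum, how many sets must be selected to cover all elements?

T1, T2, T4, T6 together cover {A, B, C, D, E, F, G, H, I, J, K} — every element.
No 3 of the 7 sets cover everything (all 35 triples fall short), so 4 is minimum.

4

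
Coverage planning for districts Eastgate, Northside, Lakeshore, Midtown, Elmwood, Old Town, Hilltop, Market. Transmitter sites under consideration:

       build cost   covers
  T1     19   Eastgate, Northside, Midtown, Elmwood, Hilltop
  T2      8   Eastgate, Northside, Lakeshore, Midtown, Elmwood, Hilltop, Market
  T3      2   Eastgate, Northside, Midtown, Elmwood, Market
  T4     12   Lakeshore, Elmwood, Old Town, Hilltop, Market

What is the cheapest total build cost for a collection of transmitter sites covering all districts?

14

T3, T4 cover every district at build cost 2 + 12 = 14.
Any cover uses at least 2 transmitter sites; among all covering selections none totals below 14.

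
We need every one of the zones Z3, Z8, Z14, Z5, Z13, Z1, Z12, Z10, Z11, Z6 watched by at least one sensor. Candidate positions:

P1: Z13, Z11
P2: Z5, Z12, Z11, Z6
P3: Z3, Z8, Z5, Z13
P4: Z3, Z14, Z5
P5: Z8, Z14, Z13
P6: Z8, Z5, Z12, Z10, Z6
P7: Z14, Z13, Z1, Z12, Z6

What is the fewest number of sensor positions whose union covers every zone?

4

P1, P3, P6, P7 together cover {Z3, Z8, Z14, Z5, Z13, Z1, Z12, Z10, Z11, Z6} — every zone.
No 3 of the 7 sensor positions cover everything (all 35 triples fall short), so 4 is minimum.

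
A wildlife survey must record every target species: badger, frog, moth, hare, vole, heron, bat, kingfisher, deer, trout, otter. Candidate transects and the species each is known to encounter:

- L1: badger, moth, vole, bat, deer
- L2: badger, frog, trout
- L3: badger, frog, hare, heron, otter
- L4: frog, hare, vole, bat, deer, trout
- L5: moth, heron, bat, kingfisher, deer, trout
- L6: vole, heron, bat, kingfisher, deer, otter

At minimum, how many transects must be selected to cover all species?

L1, L3, L5 together cover {badger, frog, moth, hare, vole, heron, bat, kingfisher, deer, trout, otter} — every species.
No 2 of the 6 transects cover everything (all 15 pairs fall short), so 3 is minimum.

3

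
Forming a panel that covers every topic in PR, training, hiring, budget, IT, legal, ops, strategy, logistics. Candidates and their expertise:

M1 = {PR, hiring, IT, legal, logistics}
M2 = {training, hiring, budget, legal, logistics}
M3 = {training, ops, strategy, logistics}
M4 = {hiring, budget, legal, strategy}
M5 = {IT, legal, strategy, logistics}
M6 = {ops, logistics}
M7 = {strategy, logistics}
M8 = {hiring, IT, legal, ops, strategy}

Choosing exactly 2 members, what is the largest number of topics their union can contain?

8

Choosing M1, M3 covers {PR, training, hiring, IT, legal, ops, strategy, logistics} — 8 topics.
No choice of 2 members does better; here budget is left uncovered.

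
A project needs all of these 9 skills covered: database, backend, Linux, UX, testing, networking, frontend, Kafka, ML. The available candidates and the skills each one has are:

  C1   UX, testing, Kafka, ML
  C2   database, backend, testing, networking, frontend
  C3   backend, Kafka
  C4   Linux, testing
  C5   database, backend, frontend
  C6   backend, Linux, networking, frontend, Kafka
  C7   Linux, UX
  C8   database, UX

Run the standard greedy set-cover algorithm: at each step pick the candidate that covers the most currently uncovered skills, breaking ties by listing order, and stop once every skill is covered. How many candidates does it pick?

Pick 1: C2 covers 5 new skills (database, backend, testing, networking, frontend).
Pick 2: C1 covers 3 new skills (UX, Kafka, ML).
Pick 3: C4 covers 1 new skills (Linux).
Greedy uses 3 candidates.

3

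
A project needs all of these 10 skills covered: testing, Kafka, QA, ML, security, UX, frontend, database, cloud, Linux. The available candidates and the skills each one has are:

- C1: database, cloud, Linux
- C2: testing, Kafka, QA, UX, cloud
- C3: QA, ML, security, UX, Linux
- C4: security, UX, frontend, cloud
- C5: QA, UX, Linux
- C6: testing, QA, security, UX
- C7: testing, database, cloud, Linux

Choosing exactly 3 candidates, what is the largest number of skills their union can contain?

Choosing C1, C2, C3 covers {testing, Kafka, QA, ML, security, UX, database, cloud, Linux} — 9 skills.
No choice of 3 candidates does better; here frontend is left uncovered.

9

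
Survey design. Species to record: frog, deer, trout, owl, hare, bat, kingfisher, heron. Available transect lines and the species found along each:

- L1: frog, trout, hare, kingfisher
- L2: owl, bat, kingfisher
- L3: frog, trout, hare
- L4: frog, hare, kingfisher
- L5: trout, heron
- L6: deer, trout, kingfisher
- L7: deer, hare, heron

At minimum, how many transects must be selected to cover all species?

3

L1, L2, L7 together cover {frog, deer, trout, owl, hare, bat, kingfisher, heron} — every species.
No 2 of the 7 transects cover everything (all 21 pairs fall short), so 3 is minimum.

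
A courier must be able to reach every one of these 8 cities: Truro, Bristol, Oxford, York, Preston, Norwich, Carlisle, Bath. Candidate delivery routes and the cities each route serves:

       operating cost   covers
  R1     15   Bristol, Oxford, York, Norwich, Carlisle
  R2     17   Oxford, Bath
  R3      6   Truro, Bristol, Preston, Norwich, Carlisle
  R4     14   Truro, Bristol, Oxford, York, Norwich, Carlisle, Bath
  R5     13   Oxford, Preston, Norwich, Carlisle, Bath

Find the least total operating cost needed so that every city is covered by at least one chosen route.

20

R3, R4 cover every city at operating cost 6 + 14 = 20.
Any cover uses at least 2 routes; among all covering selections none totals below 20.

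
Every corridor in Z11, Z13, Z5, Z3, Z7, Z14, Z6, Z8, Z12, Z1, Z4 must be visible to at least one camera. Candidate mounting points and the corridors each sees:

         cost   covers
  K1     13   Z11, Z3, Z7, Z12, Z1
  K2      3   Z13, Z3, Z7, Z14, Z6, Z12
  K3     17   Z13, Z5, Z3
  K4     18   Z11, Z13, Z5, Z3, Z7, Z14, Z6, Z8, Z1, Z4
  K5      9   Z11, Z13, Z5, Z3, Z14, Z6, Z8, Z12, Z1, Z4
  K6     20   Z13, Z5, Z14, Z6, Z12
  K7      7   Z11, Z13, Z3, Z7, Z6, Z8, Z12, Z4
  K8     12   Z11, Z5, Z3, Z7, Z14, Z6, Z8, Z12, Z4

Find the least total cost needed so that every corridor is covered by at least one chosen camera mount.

K2, K5 cover every corridor at cost 3 + 9 = 12.
Any cover uses at least 2 camera mounts; among all covering selections none totals below 12.

12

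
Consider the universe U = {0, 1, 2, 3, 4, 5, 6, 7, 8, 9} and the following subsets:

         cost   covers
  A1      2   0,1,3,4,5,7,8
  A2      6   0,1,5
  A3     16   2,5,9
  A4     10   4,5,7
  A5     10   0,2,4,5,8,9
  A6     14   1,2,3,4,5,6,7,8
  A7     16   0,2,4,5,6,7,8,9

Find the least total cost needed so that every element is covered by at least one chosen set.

18

A1, A7 cover every element at cost 2 + 16 = 18.
Any cover uses at least 2 sets; among all covering selections none totals below 18.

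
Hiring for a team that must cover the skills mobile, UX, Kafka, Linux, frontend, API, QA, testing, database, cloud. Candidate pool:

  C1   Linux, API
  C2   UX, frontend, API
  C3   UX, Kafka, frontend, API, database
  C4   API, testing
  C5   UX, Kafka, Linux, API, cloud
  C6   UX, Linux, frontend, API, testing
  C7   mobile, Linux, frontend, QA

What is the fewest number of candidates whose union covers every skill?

C3, C4, C5, C7 together cover {mobile, UX, Kafka, Linux, frontend, API, QA, testing, database, cloud} — every skill.
No 3 of the 7 candidates cover everything (all 35 triples fall short), so 4 is minimum.

4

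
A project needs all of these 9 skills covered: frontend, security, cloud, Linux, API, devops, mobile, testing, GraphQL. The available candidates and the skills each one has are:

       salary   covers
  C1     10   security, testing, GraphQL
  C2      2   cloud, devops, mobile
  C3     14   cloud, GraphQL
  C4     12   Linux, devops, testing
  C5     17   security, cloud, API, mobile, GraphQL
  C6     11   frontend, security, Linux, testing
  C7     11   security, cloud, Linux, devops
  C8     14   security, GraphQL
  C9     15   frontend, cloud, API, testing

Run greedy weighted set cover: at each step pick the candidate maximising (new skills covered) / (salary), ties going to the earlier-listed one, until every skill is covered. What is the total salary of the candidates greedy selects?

Pick 1: C2 adds 3 new (cloud, devops, mobile) at salary 2 (ratio 3/2).
Pick 2: C6 adds 4 new (frontend, security, Linux, testing) at salary 11 (ratio 4/11).
Pick 3: C5 adds 2 new (API, GraphQL) at salary 17 (ratio 2/17).
Greedy total salary: 2 + 11 + 17 = 30.

30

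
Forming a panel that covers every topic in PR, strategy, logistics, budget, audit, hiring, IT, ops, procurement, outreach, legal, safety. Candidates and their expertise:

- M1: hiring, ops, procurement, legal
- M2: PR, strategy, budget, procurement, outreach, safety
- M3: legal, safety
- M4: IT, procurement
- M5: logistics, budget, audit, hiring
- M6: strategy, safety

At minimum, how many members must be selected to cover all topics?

M1, M2, M4, M5 together cover {PR, strategy, logistics, budget, audit, hiring, IT, ops, procurement, outreach, legal, safety} — every topic.
No 3 of the 6 members cover everything (all 20 triples fall short), so 4 is minimum.

4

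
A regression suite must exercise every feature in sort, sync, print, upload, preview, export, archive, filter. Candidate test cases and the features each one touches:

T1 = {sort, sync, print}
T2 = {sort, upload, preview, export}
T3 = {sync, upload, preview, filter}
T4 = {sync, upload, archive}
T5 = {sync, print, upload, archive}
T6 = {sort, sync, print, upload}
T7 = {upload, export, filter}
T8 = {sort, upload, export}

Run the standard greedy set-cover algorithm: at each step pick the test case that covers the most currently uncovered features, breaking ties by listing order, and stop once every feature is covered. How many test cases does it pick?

3

Pick 1: T2 covers 4 new features (sort, upload, preview, export).
Pick 2: T5 covers 3 new features (sync, print, archive).
Pick 3: T3 covers 1 new features (filter).
Greedy uses 3 test cases.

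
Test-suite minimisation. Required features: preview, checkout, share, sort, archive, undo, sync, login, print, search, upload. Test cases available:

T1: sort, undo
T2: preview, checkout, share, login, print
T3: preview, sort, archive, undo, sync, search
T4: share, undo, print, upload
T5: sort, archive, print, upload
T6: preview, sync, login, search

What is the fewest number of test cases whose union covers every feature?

3

T2, T3, T4 together cover {preview, checkout, share, sort, archive, undo, sync, login, print, search, upload} — every feature.
No 2 of the 6 test cases cover everything (all 15 pairs fall short), so 3 is minimum.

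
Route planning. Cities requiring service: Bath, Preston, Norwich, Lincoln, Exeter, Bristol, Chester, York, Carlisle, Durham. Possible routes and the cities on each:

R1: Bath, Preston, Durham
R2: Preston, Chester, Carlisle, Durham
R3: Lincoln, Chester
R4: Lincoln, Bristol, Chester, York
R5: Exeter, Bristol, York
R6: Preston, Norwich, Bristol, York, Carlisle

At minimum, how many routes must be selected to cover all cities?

R1, R3, R5, R6 together cover {Bath, Preston, Norwich, Lincoln, Exeter, Bristol, Chester, York, Carlisle, Durham} — every city.
No 3 of the 6 routes cover everything (all 20 triples fall short), so 4 is minimum.

4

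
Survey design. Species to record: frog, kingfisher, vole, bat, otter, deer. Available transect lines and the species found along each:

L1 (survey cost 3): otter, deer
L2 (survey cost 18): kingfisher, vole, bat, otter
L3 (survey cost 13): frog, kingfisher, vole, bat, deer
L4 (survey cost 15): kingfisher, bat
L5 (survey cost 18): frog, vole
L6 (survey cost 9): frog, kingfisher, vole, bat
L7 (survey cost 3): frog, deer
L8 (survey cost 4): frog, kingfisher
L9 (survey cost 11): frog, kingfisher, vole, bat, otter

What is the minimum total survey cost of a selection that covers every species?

L1, L6 cover every species at survey cost 3 + 9 = 12.
Any cover uses at least 2 transects; among all covering selections none totals below 12.
Greedy by coverage-per-survey cost would pick L1, L8, L6 for 16 — worse than the optimum 12.

12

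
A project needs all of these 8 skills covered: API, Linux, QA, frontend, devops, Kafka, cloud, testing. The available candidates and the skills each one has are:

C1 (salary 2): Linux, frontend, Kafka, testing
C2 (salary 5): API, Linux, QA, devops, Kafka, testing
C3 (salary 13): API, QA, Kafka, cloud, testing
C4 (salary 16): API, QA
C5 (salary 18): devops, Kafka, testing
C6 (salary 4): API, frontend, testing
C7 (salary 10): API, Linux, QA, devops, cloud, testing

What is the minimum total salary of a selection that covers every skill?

C1, C7 cover every skill at salary 2 + 10 = 12.
Any cover uses at least 2 candidates; among all covering selections none totals below 12.
Greedy by coverage-per-salary would pick C1, C2, C7 for 17 — worse than the optimum 12.

12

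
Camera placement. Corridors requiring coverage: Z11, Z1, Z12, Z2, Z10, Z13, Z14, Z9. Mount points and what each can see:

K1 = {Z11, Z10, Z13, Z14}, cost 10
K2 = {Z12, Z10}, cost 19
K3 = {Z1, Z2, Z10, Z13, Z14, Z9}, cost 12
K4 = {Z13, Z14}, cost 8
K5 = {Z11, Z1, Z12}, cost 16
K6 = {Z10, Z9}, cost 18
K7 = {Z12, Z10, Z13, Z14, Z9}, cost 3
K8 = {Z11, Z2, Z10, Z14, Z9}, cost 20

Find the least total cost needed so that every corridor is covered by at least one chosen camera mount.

25

K1, K3, K7 cover every corridor at cost 10 + 12 + 3 = 25.
Any cover uses at least 2 camera mounts; among all covering selections none totals below 25.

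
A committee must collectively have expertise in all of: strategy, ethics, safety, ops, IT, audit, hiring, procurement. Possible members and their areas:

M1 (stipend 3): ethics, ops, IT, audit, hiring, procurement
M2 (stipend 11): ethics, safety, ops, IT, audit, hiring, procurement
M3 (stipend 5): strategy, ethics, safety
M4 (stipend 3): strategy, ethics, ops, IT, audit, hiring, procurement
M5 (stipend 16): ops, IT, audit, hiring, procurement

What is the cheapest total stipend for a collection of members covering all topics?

8

M1, M3 cover every topic at stipend 3 + 5 = 8.
Any cover uses at least 2 members; among all covering selections none totals below 8.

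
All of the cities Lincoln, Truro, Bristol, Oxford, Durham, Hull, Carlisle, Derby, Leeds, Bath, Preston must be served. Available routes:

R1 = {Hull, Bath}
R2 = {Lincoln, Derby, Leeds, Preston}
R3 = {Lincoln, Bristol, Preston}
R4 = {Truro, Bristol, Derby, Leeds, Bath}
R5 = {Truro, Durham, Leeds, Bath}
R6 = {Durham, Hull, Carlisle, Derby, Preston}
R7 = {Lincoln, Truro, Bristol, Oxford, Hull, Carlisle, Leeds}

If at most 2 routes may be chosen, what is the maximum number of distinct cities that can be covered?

Choosing R6, R7 covers {Lincoln, Truro, Bristol, Oxford, Durham, Hull, Carlisle, Derby, Leeds, Preston} — 10 cities.
No choice of 2 routes does better; here Bath is left uncovered.

10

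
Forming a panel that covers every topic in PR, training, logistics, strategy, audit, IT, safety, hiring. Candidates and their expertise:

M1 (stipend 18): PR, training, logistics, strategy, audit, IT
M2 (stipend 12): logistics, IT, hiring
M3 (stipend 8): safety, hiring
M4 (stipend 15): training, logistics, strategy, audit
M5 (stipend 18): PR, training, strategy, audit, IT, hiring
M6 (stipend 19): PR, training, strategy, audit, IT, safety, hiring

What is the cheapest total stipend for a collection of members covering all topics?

M1, M3 cover every topic at stipend 18 + 8 = 26.
Any cover uses at least 2 members; among all covering selections none totals below 26.
Greedy by coverage-per-stipend would pick M6, M2 for 31 — worse than the optimum 26.

26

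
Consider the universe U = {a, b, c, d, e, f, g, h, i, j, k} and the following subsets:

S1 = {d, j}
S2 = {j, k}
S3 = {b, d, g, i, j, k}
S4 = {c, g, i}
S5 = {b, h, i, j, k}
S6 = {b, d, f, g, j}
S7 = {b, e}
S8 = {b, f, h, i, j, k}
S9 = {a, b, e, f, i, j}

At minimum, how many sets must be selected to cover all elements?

4

S1, S4, S5, S9 together cover {a, b, c, d, e, f, g, h, i, j, k} — every element.
No 3 of the 9 sets cover everything (all 84 triples fall short), so 4 is minimum.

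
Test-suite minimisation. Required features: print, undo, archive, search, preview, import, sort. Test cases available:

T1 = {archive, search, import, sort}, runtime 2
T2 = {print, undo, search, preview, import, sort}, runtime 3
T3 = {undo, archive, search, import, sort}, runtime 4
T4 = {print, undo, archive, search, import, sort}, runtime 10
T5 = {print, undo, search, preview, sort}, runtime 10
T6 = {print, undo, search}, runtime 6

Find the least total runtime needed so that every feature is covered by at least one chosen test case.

T1, T2 cover every feature at runtime 2 + 3 = 5.
Any cover uses at least 2 test cases; among all covering selections none totals below 5.

5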